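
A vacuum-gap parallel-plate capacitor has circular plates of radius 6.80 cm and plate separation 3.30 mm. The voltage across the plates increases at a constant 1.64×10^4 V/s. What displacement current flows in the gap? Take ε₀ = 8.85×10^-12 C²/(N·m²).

The displacement current equals the charging current C dV/dt. With C = ε₀A/d = (8.85×10^-12)(0.01453)/(3.30×10^-3) = 3.897×10^-11 F, I_d = (3.897×10^-11)(1.64×10^4) = 6.39×10^-7 A.

6.39×10^-7 A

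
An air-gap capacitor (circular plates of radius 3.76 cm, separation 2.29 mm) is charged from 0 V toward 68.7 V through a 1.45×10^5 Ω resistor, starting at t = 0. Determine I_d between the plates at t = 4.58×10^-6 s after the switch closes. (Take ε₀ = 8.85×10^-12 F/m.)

C = ε₀A/d = (8.85×10^-12)(4.441×10^-3)/(2.29×10^-3) = 1.716×10^-11 F, so τ = RC = 2.488×10^-6 s.
The conduction current is I(t) = (V₀/R) e^(−t/τ), and the displacement current between the plates equals it.
t/τ = 1.841; I_d = (68.7/1.45×10^5) · e^(−1.841) = (4.738×10^-4)(0.1587) = 7.52×10^-5 A.

7.52×10^-5 A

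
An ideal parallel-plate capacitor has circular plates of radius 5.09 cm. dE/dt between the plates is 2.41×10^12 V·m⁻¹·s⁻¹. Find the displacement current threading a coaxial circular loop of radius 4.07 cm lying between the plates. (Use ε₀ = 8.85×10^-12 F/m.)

0.111 A

I_d = ε₀ dΦ_E/dt = ε₀ πR² (dE/dt) = (8.85×10^-12)(8.139×10^-3)(2.41×10^12) = 0.1736 A through the full plate area.
Since J_d is uniform, the enclosed fraction is (r/R)² = 0.6394, giving I_d,enc = 0.111 A.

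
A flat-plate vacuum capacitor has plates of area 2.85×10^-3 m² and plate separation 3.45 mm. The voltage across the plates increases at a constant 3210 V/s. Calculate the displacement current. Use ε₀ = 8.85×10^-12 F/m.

2.35×10^-8 A

C = ε₀A/d = (8.85×10^-12)(2.85×10^-3)/(3.45×10^-3) = 7.311×10^-12 F.
I_d = C dV/dt = (7.311×10^-12)(3210) = 2.35×10^-8 A.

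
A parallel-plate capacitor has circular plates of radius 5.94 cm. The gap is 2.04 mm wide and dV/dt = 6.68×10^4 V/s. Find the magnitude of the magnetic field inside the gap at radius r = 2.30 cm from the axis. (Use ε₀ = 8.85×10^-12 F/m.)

4.19×10^-12 T

With E = V/d, dE/dt = 3.275×10^7 V/(m·s) and πR² = 0.01108 m², giving I_d = ε₀ πR² dE/dt = 3.211×10^-6 A.
∮B·dl = μ₀ I_d,enc with I_d,enc = I_d r²/R² = 4.814×10^-7 A; so B = μ₀ I_d,enc/(2πr) = 4.19×10^-12 T.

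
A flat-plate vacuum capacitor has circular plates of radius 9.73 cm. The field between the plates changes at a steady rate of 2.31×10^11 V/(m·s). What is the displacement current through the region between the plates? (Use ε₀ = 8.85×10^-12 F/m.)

0.0608 A

With a uniform field, Φ_E = EA, so I_d = ε₀ A dE/dt = 0.0608 A.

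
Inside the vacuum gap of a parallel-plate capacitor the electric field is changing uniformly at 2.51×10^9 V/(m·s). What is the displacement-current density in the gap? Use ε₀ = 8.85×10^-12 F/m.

J_d = ε₀ dE/dt = (8.85×10^-12)(2.51×10^9) = 0.0222 A/m².

0.0222 A/m²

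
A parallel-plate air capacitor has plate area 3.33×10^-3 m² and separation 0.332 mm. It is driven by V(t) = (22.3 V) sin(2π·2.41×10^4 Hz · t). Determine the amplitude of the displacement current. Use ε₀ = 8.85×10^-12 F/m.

3.00×10^-4 A

The displacement current equals the conduction current C dV/dt, which peaks at C V₀ ω.
With C = ε₀A/d = (8.85×10^-12)(3.33×10^-3)/(3.32×10^-4) = 8.877×10^-11 F and ω = 2πf = 1.514×10^5 rad/s, I_d,max = (8.877×10^-11)(22.3)(1.514×10^5) = 3.00×10^-4 A.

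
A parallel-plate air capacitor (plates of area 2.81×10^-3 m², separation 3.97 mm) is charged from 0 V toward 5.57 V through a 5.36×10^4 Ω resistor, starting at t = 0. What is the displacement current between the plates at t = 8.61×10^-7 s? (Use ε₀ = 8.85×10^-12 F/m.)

With C = ε₀A/d = (8.85×10^-12)(2.81×10^-3)/(3.97×10^-3) = 6.264×10^-12 F, the time constant is τ = RC = 3.358×10^-7 s, so t/τ = 2.564 and e^(−t/τ) = 0.07700.
I_d = I_cond = (V₀/R) e^(−t/τ) = (1.039×10^-4)(0.07700) = 8.00×10^-6 A.

8.00×10^-6 A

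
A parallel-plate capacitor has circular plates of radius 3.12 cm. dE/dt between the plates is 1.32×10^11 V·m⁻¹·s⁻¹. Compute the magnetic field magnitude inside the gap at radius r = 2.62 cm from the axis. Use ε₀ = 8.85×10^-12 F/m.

1.92×10^-8 T

Total displacement current: I_d = ε₀(πR²)(dE/dt) = (8.85×10^-12)(3.058×10^-3)(1.32×10^11) = 3.572×10^-3 A.
For r < R the Ampère–Maxwell law gives B(2πr) = μ₀ I_d (r²/R²), so B = μ₀ I_d r/(2πR²) = (4π×10^-7)(3.572×10^-3)(0.0262)/(2π·0.0312²) = 1.92×10^-8 T.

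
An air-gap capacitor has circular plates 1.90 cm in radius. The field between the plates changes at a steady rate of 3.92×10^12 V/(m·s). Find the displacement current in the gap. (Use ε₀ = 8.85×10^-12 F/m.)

I_d = ε₀ A (dE/dt) = (8.85×10^-12)(1.134×10^-3 m²)(3.92×10^12) = 0.0393 A.

0.0393 A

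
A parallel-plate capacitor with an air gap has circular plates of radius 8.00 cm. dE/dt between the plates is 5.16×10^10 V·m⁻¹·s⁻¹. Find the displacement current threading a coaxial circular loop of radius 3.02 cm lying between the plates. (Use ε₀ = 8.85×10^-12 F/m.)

1.31×10^-3 A

Total displacement current: I_d = ε₀(πR²)(dE/dt) = (8.85×10^-12)(0.02011)(5.16×10^10) = 9.183×10^-3 A.
Since J_d is uniform, the enclosed fraction is (r/R)² = 0.1425, giving I_d,enc = 1.31×10^-3 A.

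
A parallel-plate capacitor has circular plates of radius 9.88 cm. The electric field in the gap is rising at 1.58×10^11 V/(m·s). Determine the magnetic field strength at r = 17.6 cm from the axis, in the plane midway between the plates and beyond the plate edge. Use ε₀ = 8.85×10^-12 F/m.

4.87×10^-8 T

I_d = ε₀ dΦ_E/dt = ε₀ πR² (dE/dt) = (8.85×10^-12)(0.03067)(1.58×10^11) = 0.04289 A through the full plate area.
Outside the plates the loop encloses all of I_d, so B·2πr = μ₀ I_d and B = 4.87×10^-8 T.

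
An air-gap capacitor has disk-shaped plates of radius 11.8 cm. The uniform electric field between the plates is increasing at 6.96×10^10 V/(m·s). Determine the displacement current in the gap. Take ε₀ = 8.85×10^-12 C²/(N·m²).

0.0269 A

With a uniform field, Φ_E = EA, so I_d = ε₀ A dE/dt = 0.0269 A.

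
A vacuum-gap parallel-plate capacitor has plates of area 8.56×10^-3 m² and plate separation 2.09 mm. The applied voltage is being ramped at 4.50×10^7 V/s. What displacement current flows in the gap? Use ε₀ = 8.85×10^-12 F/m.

The field between the plates is E = V/d, so dE/dt = (4.50×10^7)/(2.09×10^-3 m) = 2.153×10^10 V/(m·s).
I_d = ε₀ A (dE/dt) = (8.85×10^-12)(8.56×10^-3)(2.153×10^10) = 1.63×10^-3 A.

1.63×10^-3 A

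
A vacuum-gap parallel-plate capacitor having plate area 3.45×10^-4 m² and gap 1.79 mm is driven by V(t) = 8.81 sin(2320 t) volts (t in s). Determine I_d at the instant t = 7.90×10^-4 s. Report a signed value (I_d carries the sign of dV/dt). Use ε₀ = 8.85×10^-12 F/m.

C = ε₀A/d = (8.85×10^-12)(3.45×10^-4)/(1.79×10^-3) = 1.706×10^-12 F. dV/dt = V₀ω·cos(ωt); at ωt = 1.8328 rad this factor is -0.2590.
I_d = C dV/dt = (1.706×10^-12)(8.81)(2320)(-0.2590) = -9.03×10^-9 A.

-9.03×10^-9 A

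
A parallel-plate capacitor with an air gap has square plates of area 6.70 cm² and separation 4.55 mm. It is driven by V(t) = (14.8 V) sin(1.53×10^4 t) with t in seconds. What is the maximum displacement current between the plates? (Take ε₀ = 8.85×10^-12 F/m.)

The displacement current equals the conduction current C dV/dt, which peaks at C V₀ ω.
With C = ε₀A/d = (8.85×10^-12)(6.70×10^-4)/(4.55×10^-3) = 1.303×10^-12 F and ω = 1.53×10^4 rad/s, I_d,max = (1.303×10^-12)(14.8)(1.53×10^4) = 2.95×10^-7 A.

2.95×10^-7 A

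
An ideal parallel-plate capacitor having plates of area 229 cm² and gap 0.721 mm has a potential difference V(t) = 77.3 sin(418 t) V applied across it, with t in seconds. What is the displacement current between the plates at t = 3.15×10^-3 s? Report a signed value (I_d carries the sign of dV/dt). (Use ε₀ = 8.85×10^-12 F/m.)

2.28×10^-6 A

dV/dt = (77.3)(418)·cos(1.3167) = 8122 V/s.
I_d = C dV/dt with C = ε₀A/d = (8.85×10^-12)(0.0229)/(7.21×10^-4) = 2.811×10^-10 F, so I_d = (2.811×10^-10)(8122) = 2.28×10^-6 A.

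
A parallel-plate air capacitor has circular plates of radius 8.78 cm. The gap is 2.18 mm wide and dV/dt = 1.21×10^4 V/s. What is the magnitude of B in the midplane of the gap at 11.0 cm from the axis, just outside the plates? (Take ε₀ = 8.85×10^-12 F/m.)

2.16×10^-12 T

With E = V/d, dE/dt = 5.550×10^6 V/(m·s) and πR² = 0.02422 m², giving I_d = ε₀ πR² dE/dt = 1.190×10^-6 A.
For r ≥ R the full I_d is enclosed: B = μ₀ I_d/(2πr) = (4π×10^-7)(1.190×10^-6)/(2π·0.110) = 2.16×10^-12 T.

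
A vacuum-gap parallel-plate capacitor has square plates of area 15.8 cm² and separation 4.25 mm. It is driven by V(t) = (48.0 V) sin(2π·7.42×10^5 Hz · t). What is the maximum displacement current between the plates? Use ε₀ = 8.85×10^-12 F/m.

7.36×10^-4 A

(dE/dt)_max = V₀ω/d = 5.265×10^10 V/(m·s); ω = 2πf = 4.662×10^6 rad/s.
I_d,max = ε₀ A (dE/dt)_max = (8.85×10^-12)(1.58×10^-3)(5.265×10^10) = 7.36×10^-4 A.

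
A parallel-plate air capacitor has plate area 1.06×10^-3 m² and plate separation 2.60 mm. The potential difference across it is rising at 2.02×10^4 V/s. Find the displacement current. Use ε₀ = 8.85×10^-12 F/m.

The field between the plates is E = V/d, so dE/dt = (2.02×10^4)/(2.60×10^-3 m) = 7.769×10^6 V/(m·s).
I_d = ε₀ A (dE/dt) = (8.85×10^-12)(1.06×10^-3)(7.769×10^6) = 7.29×10^-8 A.

7.29×10^-8 A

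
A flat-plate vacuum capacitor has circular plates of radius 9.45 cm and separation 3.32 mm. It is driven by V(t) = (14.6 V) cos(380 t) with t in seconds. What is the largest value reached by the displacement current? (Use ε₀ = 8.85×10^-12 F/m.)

4.15×10^-7 A

The displacement current equals the conduction current C dV/dt, which peaks at C V₀ ω.
With C = ε₀A/d = (8.85×10^-12)(0.02806)/(3.32×10^-3) = 7.480×10^-11 F and ω = 380 rad/s, I_d,max = (7.480×10^-11)(14.6)(380) = 4.15×10^-7 A.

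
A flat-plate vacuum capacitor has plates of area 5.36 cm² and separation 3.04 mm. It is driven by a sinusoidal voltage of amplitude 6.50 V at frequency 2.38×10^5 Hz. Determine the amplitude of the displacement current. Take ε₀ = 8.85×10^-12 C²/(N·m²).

C = ε₀A/d = (8.85×10^-12)(5.36×10^-4)/(3.04×10^-3) = 1.560×10^-12 F; ω = 2πf = 1.495×10^6 rad/s.
I_d = C dV/dt, so |I_d|_max = C V₀ ω = (1.560×10^-12)(6.50)(1.495×10^6) = 1.52×10^-5 A.

1.52×10^-5 A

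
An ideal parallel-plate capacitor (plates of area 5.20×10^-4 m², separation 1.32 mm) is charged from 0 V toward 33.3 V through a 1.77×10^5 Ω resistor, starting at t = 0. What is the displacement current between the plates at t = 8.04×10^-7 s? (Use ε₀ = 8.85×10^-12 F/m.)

5.11×10^-5 A

With C = ε₀A/d = (8.85×10^-12)(5.20×10^-4)/(1.32×10^-3) = 3.486×10^-12 F, the time constant is τ = RC = 6.170×10^-7 s, so t/τ = 1.303 and e^(−t/τ) = 0.2717.
I_d = I_cond = (V₀/R) e^(−t/τ) = (1.881×10^-4)(0.2717) = 5.11×10^-5 A.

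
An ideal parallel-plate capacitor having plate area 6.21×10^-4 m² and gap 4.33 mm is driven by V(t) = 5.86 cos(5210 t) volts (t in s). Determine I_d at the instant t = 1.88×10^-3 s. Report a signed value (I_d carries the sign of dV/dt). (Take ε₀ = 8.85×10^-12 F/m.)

C = ε₀A/d = (8.85×10^-12)(6.21×10^-4)/(4.33×10^-3) = 1.269×10^-12 F. dV/dt = V₀ω·−sin(ωt); at ωt = 9.7948 rad this factor is 0.3616.
I_d = C dV/dt = (1.269×10^-12)(5.86)(5210)(0.3616) = 1.40×10^-8 A.

1.40×10^-8 A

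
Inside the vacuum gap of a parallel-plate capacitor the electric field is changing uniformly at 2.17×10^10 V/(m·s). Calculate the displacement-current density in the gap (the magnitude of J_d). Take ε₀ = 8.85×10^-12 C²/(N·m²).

J_d = ε₀ dE/dt = (8.85×10^-12)(2.17×10^10) = 0.192 A/m².

0.192 A/m²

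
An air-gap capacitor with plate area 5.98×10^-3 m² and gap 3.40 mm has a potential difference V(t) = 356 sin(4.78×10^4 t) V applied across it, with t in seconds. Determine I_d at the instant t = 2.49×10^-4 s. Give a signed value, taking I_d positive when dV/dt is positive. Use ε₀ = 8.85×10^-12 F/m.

2.09×10^-4 A

dV/dt = (356)(4.78×10^4)·cos(11.9022) = 1.340×10^7 V/s.
I_d = C dV/dt with C = ε₀A/d = (8.85×10^-12)(5.98×10^-3)/(3.40×10^-3) = 1.557×10^-11 F, so I_d = (1.557×10^-11)(1.340×10^7) = 2.09×10^-4 A.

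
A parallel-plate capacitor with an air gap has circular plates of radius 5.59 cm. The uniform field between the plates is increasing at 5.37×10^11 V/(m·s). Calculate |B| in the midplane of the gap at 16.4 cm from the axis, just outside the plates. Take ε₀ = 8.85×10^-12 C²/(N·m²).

Total displacement current: I_d = ε₀(πR²)(dE/dt) = (8.85×10^-12)(9.817×10^-3)(5.37×10^11) = 0.04665 A.
With r > R the enclosed displacement current is the full I_d; B = μ₀ I_d / (2πr) = 5.69×10^-8 T.

5.69×10^-8 T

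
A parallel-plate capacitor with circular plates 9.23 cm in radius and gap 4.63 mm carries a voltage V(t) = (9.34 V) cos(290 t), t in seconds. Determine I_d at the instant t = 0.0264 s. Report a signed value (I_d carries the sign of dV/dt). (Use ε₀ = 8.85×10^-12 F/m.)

dE/dt = (V₀ω/d)·−sin(ωt) with ωt = 7.656 rad: (9.34)(290)(-0.9805)/(4.63×10^-3) = -5.736×10^5 V/(m·s).
I_d = ε₀ A dE/dt = (8.85×10^-12)(0.02676)(-5.736×10^5) = -1.36×10^-7 A.

-1.36×10^-7 A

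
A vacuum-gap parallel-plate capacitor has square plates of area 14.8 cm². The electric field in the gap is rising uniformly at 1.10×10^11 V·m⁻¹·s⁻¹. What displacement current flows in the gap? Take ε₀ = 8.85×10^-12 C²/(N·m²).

1.44×10^-3 A

I_d = ε₀ A (dE/dt) = (8.85×10^-12)(1.48×10^-3 m²)(1.10×10^11) = 1.44×10^-3 A.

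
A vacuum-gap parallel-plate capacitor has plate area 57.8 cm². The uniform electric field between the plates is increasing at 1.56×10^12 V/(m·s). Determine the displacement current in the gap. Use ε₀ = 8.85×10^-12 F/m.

0.0798 A

With a uniform field, Φ_E = EA, so I_d = ε₀ A dE/dt = 0.0798 A.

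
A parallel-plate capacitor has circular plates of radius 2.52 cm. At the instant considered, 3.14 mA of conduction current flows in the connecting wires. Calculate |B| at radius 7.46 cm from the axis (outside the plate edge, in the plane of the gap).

Between the plates the displacement current equals the wire current: I_d = 3.14 mA = 3.14×10^-3 A.
With r > R the enclosed displacement current is the full I_d; B = μ₀ I_d / (2πr) = 8.42×10^-9 T.

8.42×10^-9 T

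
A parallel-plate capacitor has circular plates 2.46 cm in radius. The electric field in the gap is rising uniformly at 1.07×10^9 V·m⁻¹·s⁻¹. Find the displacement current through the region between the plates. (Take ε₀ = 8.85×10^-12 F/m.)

With a uniform field, Φ_E = EA, so I_d = ε₀ A dE/dt = 1.80×10^-5 A.

1.80×10^-5 A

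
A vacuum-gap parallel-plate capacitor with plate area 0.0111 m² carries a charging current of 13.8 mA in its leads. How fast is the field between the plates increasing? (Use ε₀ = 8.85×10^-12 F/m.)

By continuity, I_d in the gap equals the 13.8 mA flowing in the wire.
Then dE/dt = I_d/(ε₀A) = 1.40×10^11 V/(m·s).

1.40×10^11 V/(m·s)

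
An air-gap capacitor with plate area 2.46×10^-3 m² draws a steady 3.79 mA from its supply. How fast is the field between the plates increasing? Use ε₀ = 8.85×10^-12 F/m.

1.74×10^11 V/(m·s)

Charge continuity gives I_d = I = 3.79×10^-3 A between the plates.
Inverting I_d = ε₀ A dE/dt gives dE/dt = 3.79×10^-3 / (8.85×10^-12 · 2.46×10^-3) = 1.74×10^11 V/(m·s).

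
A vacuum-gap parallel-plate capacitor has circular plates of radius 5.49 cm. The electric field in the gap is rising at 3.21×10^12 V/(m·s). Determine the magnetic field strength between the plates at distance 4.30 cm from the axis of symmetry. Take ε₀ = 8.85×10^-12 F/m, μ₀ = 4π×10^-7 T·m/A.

I_d = ε₀ dΦ_E/dt = ε₀ πR² (dE/dt) = (8.85×10^-12)(9.469×10^-3)(3.21×10^12) = 0.2690 A through the full plate area.
An Ampèrian loop of radius r encloses a fraction (r/R)² of I_d. Then B·2πr = μ₀ I_d (r/R)², giving B = μ₀ I_d r/(2πR²) = 7.68×10^-7 T.

7.68×10^-7 T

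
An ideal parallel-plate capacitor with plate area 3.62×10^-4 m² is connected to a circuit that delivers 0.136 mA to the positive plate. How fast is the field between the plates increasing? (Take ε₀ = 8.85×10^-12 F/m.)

The displacement current between the plates equals the conduction current, I_d = 0.136 mA.
Inverting I_d = ε₀ A dE/dt gives dE/dt = 1.36×10^-4 / (8.85×10^-12 · 3.62×10^-4) = 4.25×10^10 V/(m·s).

4.25×10^10 V/(m·s)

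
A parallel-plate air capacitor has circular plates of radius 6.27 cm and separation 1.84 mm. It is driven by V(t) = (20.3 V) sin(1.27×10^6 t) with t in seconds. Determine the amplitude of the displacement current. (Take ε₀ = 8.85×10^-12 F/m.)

1.53×10^-3 A

(dE/dt)_max = V₀ω/d = 1.401×10^10 V/(m·s); ω = 1.27×10^6 rad/s.
I_d,max = ε₀ A (dE/dt)_max = (8.85×10^-12)(0.01235)(1.401×10^10) = 1.53×10^-3 A.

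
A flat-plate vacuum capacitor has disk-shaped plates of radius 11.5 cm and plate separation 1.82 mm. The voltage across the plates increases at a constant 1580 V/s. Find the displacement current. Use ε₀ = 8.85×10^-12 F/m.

The displacement current equals the charging current C dV/dt. With C = ε₀A/d = (8.85×10^-12)(0.04155)/(1.82×10^-3) = 2.020×10^-10 F, I_d = (2.020×10^-10)(1580) = 3.19×10^-7 A.

3.19×10^-7 A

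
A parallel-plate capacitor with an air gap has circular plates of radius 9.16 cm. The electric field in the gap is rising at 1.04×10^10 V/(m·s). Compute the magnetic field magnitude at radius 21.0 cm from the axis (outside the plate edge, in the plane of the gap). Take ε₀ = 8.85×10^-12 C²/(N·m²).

2.31×10^-9 T

Total displacement current: I_d = ε₀(πR²)(dE/dt) = (8.85×10^-12)(0.02636)(1.04×10^10) = 2.426×10^-3 A.
With r > R the enclosed displacement current is the full I_d; B = μ₀ I_d / (2πr) = 2.31×10^-9 T.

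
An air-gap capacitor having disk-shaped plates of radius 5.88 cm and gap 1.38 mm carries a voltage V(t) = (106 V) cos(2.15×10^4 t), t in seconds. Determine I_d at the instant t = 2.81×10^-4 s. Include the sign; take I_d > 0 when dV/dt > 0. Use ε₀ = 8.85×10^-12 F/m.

3.80×10^-5 A

C = ε₀A/d = (8.85×10^-12)(0.01086)/(1.38×10^-3) = 6.965×10^-11 F. dV/dt = V₀ω·−sin(ωt); at ωt = 6.0415 rad this factor is 0.2393.
I_d = C dV/dt = (6.965×10^-11)(106)(2.15×10^4)(0.2393) = 3.80×10^-5 A.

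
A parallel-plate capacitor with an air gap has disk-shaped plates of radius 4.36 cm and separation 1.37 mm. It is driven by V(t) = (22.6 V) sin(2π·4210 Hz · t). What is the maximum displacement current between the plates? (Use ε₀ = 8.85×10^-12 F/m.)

2.31×10^-5 A

(dE/dt)_max = V₀ω/d = 4.363×10^8 V/(m·s); ω = 2πf = 2.645×10^4 rad/s.
I_d,max = ε₀ A (dE/dt)_max = (8.85×10^-12)(5.972×10^-3)(4.363×10^8) = 2.31×10^-5 A.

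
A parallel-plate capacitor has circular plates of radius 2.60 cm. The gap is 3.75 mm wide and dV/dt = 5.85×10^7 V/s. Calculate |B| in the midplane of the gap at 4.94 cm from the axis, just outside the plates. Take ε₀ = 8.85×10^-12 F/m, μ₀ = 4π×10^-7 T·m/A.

dE/dt = (dV/dt)/d = 1.560×10^10 V/(m·s); I_d = ε₀(πR²)(dE/dt) = (8.85×10^-12)(2.124×10^-3)(1.560×10^10) = 2.932×10^-4 A.
Outside the plates the loop encloses all of I_d, so B·2πr = μ₀ I_d and B = 1.19×10^-9 T.

1.19×10^-9 T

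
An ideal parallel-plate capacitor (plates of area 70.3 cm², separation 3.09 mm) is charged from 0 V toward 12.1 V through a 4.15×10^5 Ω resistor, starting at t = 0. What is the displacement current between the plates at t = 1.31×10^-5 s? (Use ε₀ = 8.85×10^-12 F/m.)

6.08×10^-6 A

C = ε₀A/d = (8.85×10^-12)(7.03×10^-3)/(3.09×10^-3) = 2.013×10^-11 F, so τ = RC = 8.354×10^-6 s.
The conduction current is I(t) = (V₀/R) e^(−t/τ), and the displacement current between the plates equals it.
t/τ = 1.568; I_d = (12.1/4.15×10^5) · e^(−1.568) = (2.916×10^-5)(0.2085) = 6.08×10^-6 A.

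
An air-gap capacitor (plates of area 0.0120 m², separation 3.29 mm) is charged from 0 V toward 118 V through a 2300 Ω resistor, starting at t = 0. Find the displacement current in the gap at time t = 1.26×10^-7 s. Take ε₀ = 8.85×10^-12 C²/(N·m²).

C = ε₀A/d = (8.85×10^-12)(0.0120)/(3.29×10^-3) = 3.228×10^-11 F and τ = RC = 7.424×10^-8 s. I_d in the gap equals the RC charging current.
I_d(t) = (V₀/R) e^(−t/τ) = 0.05130 · e^(−1.697) = 9.40×10^-3 A.

9.40×10^-3 A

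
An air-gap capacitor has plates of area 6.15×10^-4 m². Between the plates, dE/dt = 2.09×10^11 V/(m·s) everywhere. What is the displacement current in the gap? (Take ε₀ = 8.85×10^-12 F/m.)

The displacement current is ε₀ times dΦ_E/dt = ε₀ A dE/dt = (8.85×10^-12)(6.15×10^-4)(2.09×10^11) = 1.14×10^-3 A.

1.14×10^-3 A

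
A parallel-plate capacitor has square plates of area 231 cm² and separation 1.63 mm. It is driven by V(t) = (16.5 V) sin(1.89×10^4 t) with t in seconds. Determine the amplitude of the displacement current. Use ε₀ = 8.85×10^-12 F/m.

3.91×10^-5 A

(dE/dt)_max = V₀ω/d = 1.913×10^8 V/(m·s); ω = 1.89×10^4 rad/s.
I_d,max = ε₀ A (dE/dt)_max = (8.85×10^-12)(0.0231)(1.913×10^8) = 3.91×10^-5 A.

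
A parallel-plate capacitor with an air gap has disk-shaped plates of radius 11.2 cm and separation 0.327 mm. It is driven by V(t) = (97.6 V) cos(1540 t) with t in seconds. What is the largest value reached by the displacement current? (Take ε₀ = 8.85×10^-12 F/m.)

1.60×10^-4 A

The displacement current equals the conduction current C dV/dt, which peaks at C V₀ ω.
With C = ε₀A/d = (8.85×10^-12)(0.03941)/(3.27×10^-4) = 1.067×10^-9 F and ω = 1540 rad/s, I_d,max = (1.067×10^-9)(97.6)(1540) = 1.60×10^-4 A.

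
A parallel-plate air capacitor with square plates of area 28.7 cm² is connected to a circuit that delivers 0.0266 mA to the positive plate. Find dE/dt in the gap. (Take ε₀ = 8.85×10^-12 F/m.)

The displacement current between the plates equals the conduction current, I_d = 0.0266 mA.
Since I_d = ε₀ A dE/dt, dE/dt = I_d/(ε₀A) = (2.66×10^-5)/((8.85×10^-12)(2.87×10^-3)) = 1.05×10^9 V/(m·s).

1.05×10^9 V/(m·s)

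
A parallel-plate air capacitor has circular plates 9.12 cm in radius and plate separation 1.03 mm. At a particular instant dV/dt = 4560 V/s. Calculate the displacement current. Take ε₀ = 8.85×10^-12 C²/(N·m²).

1.02×10^-6 A

E = V/d so dE/dt = (dV/dt)/d = 4.427×10^6 V/(m·s), and I_d = ε₀ A dE/dt = (8.85×10^-12)(0.02613)(4.427×10^6) = 1.02×10^-6 A.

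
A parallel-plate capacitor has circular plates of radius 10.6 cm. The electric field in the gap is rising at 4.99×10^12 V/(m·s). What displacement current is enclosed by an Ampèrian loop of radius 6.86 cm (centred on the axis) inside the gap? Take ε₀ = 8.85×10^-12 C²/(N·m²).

I_d = ε₀ dΦ_E/dt = ε₀ πR² (dE/dt) = (8.85×10^-12)(0.03530)(4.99×10^12) = 1.559 A through the full plate area.
Through an area πr² the displacement current is I_d·(πr²/πR²) = I_d (r/R)² = 0.653 A.

0.653 A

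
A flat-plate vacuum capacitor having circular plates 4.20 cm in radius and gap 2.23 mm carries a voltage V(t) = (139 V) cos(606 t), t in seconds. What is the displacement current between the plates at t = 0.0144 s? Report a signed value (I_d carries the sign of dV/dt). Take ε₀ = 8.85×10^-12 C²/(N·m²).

C = ε₀A/d = (8.85×10^-12)(5.542×10^-3)/(2.23×10^-3) = 2.199×10^-11 F. dV/dt = V₀ω·−sin(ωt); at ωt = 8.7264 rad this factor is -0.6430.
I_d = C dV/dt = (2.199×10^-11)(139)(606)(-0.6430) = -1.19×10^-6 A.

-1.19×10^-6 A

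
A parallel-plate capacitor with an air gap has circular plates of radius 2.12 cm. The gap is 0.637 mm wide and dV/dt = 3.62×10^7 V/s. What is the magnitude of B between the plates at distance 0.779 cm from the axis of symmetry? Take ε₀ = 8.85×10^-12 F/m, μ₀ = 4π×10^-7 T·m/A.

2.46×10^-9 T

I_d = C dV/dt with C = ε₀πR²/d = 1.962×10^-11 F, so I_d = (1.962×10^-11)(3.62×10^7) = 7.102×10^-4 A.
For r < R the Ampère–Maxwell law gives B(2πr) = μ₀ I_d (r²/R²), so B = μ₀ I_d r/(2πR²) = (4π×10^-7)(7.102×10^-4)(7.79×10^-3)/(2π·0.0212²) = 2.46×10^-9 T.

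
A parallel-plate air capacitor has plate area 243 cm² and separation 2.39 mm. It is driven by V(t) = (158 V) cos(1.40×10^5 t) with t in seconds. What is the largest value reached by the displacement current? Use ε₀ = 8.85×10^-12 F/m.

The displacement current equals the conduction current C dV/dt, which peaks at C V₀ ω.
With C = ε₀A/d = (8.85×10^-12)(0.0243)/(2.39×10^-3) = 8.998×10^-11 F and ω = 1.40×10^5 rad/s, I_d,max = (8.998×10^-11)(158)(1.40×10^5) = 1.99×10^-3 A.

1.99×10^-3 A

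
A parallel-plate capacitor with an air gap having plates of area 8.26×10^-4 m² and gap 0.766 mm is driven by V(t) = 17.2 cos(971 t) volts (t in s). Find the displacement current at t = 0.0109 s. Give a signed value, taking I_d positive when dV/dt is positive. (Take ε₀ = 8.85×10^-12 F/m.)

1.46×10^-7 A

dE/dt = (V₀ω/d)·−sin(ωt) with ωt = 10.5839 rad: (17.2)(971)(0.9165)/(7.66×10^-4) = 1.998×10^7 V/(m·s).
I_d = ε₀ A dE/dt = (8.85×10^-12)(8.26×10^-4)(1.998×10^7) = 1.46×10^-7 A.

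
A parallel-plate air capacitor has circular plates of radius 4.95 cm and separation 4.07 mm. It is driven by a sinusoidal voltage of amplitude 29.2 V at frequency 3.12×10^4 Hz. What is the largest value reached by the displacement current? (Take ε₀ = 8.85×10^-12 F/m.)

9.58×10^-5 A

The displacement current equals the conduction current C dV/dt, which peaks at C V₀ ω.
With C = ε₀A/d = (8.85×10^-12)(7.698×10^-3)/(4.07×10^-3) = 1.674×10^-11 F and ω = 2πf = 1.960×10^5 rad/s, I_d,max = (1.674×10^-11)(29.2)(1.960×10^5) = 9.58×10^-5 A.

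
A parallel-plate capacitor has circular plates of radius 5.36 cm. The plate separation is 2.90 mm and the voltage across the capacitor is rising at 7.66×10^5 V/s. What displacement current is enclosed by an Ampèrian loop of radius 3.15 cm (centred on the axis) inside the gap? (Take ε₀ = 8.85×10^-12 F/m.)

dE/dt = (dV/dt)/d = 2.641×10^8 V/(m·s); I_d = ε₀(πR²)(dE/dt) = (8.85×10^-12)(9.026×10^-3)(2.641×10^8) = 2.110×10^-5 A.
Through an area πr² the displacement current is I_d·(πr²/πR²) = I_d (r/R)² = 7.29×10^-6 A.

7.29×10^-6 A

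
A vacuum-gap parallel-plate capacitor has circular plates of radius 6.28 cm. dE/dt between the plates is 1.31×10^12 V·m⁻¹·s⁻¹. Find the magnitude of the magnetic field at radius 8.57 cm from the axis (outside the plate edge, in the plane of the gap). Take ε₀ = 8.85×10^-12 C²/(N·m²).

Through the whole plate area (πR² = 0.01239 m²), I_d = ε₀ πR² dE/dt = 0.1436 A.
Outside the plates the loop encloses all of I_d, so B·2πr = μ₀ I_d and B = 3.35×10^-7 T.

3.35×10^-7 T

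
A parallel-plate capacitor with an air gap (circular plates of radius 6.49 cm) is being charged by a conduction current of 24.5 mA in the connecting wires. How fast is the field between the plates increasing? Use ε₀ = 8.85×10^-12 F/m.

2.09×10^11 V/(m·s)

By continuity, I_d in the gap equals the 24.5 mA flowing in the wire.
Since I_d = ε₀ A dE/dt, dE/dt = I_d/(ε₀A) = (0.0245)/((8.85×10^-12)(0.01323)) = 2.09×10^11 V/(m·s).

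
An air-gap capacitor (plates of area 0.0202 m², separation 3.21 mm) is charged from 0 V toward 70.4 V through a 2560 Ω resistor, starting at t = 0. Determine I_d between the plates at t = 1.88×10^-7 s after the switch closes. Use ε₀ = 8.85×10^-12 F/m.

With C = ε₀A/d = (8.85×10^-12)(0.0202)/(3.21×10^-3) = 5.569×10^-11 F, the time constant is τ = RC = 1.426×10^-7 s, so t/τ = 1.318 and e^(−t/τ) = 0.2677.
I_d = I_cond = (V₀/R) e^(−t/τ) = (0.02750)(0.2677) = 7.36×10^-3 A.

7.36×10^-3 A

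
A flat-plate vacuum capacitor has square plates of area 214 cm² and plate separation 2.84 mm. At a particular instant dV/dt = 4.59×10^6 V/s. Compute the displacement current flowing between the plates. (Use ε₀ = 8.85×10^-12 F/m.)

3.06×10^-4 A

C = ε₀A/d = (8.85×10^-12)(0.0214)/(2.84×10^-3) = 6.669×10^-11 F.
I_d = C dV/dt = (6.669×10^-11)(4.59×10^6) = 3.06×10^-4 A.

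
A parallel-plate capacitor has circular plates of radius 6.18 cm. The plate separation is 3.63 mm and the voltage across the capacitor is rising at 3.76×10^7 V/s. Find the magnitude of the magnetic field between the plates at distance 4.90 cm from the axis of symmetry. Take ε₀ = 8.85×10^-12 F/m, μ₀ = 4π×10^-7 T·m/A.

2.82×10^-9 T

dE/dt = (dV/dt)/d = 1.036×10^10 V/(m·s); I_d = ε₀(πR²)(dE/dt) = (8.85×10^-12)(0.01200)(1.036×10^10) = 1.100×10^-3 A.
An Ampèrian loop of radius r encloses a fraction (r/R)² of I_d. Then B·2πr = μ₀ I_d (r/R)², giving B = μ₀ I_d r/(2πR²) = 2.82×10^-9 T.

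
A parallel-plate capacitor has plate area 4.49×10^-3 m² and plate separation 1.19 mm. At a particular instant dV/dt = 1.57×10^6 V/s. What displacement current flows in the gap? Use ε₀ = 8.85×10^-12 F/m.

C = ε₀A/d = (8.85×10^-12)(4.49×10^-3)/(1.19×10^-3) = 3.339×10^-11 F.
I_d = C dV/dt = (3.339×10^-11)(1.57×10^6) = 5.24×10^-5 A.

5.24×10^-5 A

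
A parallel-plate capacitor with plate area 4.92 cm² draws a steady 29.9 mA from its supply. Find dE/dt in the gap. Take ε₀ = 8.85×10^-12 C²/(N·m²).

6.87×10^12 V/(m·s)

By continuity, I_d in the gap equals the 29.9 mA flowing in the wire.
Then dE/dt = I_d/(ε₀A) = 6.87×10^12 V/(m·s).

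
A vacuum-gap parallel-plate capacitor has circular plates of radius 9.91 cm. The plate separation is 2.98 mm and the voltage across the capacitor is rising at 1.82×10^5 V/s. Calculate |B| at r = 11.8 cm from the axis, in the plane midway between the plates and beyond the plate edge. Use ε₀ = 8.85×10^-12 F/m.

2.83×10^-11 T

I_d = C dV/dt with C = ε₀πR²/d = 9.162×10^-11 F, so I_d = (9.162×10^-11)(1.82×10^5) = 1.667×10^-5 A.
Outside the plates the loop encloses all of I_d, so B·2πr = μ₀ I_d and B = 2.83×10^-11 T.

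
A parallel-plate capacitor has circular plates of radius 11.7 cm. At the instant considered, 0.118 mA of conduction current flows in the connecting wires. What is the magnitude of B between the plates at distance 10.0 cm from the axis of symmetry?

1.72×10^-10 T

By continuity the displacement current in the gap matches the conduction current: I_d = 1.18×10^-4 A.
For r < R the Ampère–Maxwell law gives B(2πr) = μ₀ I_d (r²/R²), so B = μ₀ I_d r/(2πR²) = (4π×10^-7)(1.18×10^-4)(0.100)/(2π·0.117²) = 1.72×10^-10 T.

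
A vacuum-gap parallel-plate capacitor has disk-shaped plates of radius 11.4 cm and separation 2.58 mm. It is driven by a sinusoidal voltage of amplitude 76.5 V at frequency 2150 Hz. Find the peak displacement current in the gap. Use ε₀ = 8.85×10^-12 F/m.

C = ε₀A/d = (8.85×10^-12)(0.04083)/(2.58×10^-3) = 1.401×10^-10 F; ω = 2πf = 1.351×10^4 rad/s.
I_d = C dV/dt, so |I_d|_max = C V₀ ω = (1.401×10^-10)(76.5)(1.351×10^4) = 1.45×10^-4 A.

1.45×10^-4 A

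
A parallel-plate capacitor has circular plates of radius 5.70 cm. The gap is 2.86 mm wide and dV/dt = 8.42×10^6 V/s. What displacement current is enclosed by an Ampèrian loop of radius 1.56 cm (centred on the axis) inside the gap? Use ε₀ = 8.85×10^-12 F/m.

I_d = C dV/dt with C = ε₀πR²/d = 3.159×10^-11 F, so I_d = (3.159×10^-11)(8.42×10^6) = 2.660×10^-4 A.
Since J_d is uniform, the enclosed fraction is (r/R)² = 0.07490, giving I_d,enc = 1.99×10^-5 A.

1.99×10^-5 A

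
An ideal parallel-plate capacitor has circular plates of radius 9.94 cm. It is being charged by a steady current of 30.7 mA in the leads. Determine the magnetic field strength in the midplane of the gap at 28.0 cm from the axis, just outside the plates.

2.19×10^-8 T

No conduction current crosses the gap, so I_d there equals the 0.0307 A in the leads.
For r ≥ R the full I_d is enclosed: B = μ₀ I_d/(2πr) = (4π×10^-7)(0.0307)/(2π·0.280) = 2.19×10^-8 T.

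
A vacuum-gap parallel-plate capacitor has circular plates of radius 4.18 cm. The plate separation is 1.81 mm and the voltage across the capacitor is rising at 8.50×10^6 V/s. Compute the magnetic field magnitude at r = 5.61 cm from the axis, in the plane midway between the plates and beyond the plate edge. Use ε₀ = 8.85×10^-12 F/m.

With E = V/d, dE/dt = 4.696×10^9 V/(m·s) and πR² = 5.489×10^-3 m², giving I_d = ε₀ πR² dE/dt = 2.281×10^-4 A.
Outside the plates the loop encloses all of I_d, so B·2πr = μ₀ I_d and B = 8.13×10^-10 T.

8.13×10^-10 T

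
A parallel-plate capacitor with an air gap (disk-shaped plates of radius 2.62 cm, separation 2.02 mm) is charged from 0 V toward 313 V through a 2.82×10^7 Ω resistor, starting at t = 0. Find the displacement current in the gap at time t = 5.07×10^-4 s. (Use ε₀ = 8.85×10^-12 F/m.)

1.66×10^-6 A

C = ε₀A/d = (8.85×10^-12)(2.157×10^-3)/(2.02×10^-3) = 9.450×10^-12 F and τ = RC = 2.665×10^-4 s. I_d in the gap equals the RC charging current.
I_d(t) = (V₀/R) e^(−t/τ) = 1.110×10^-5 · e^(−1.902) = 1.66×10^-6 A.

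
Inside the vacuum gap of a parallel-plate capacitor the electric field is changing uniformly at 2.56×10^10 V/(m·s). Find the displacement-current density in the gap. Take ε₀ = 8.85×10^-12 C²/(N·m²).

J_d = ε₀ dE/dt = (8.85×10^-12)(2.56×10^10) = 0.227 A/m².

0.227 A/m²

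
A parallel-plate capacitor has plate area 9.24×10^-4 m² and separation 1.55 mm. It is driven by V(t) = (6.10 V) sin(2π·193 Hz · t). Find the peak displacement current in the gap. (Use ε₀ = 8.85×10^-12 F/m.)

(dE/dt)_max = V₀ω/d = 4.774×10^6 V/(m·s); ω = 2πf = 1213 rad/s.
I_d,max = ε₀ A (dE/dt)_max = (8.85×10^-12)(9.24×10^-4)(4.774×10^6) = 3.90×10^-8 A.

3.90×10^-8 A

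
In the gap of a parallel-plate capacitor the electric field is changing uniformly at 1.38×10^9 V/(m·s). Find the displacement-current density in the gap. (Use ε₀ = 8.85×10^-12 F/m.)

0.0122 A/m²

J_d = ε₀ dE/dt = (8.85×10^-12)(1.38×10^9) = 0.0122 A/m².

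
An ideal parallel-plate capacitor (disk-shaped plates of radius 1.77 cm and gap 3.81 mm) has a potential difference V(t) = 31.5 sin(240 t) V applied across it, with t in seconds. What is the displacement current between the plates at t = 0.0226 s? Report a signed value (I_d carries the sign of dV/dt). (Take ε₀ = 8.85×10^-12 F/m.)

C = ε₀A/d = (8.85×10^-12)(9.842×10^-4)/(3.81×10^-3) = 2.286×10^-12 F. dV/dt = V₀ω·cos(ωt); at ωt = 5.424 rad this factor is 0.6531.
I_d = C dV/dt = (2.286×10^-12)(31.5)(240)(0.6531) = 1.13×10^-8 A.

1.13×10^-8 A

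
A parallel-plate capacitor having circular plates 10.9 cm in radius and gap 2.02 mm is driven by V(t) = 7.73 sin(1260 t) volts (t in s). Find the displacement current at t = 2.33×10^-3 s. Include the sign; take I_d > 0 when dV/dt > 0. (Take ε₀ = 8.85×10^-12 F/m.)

-1.56×10^-6 A

C = ε₀A/d = (8.85×10^-12)(0.03733)/(2.02×10^-3) = 1.635×10^-10 F. dV/dt = V₀ω·cos(ωt); at ωt = 2.9358 rad this factor is -0.9789.
I_d = C dV/dt = (1.635×10^-10)(7.73)(1260)(-0.9789) = -1.56×10^-6 A.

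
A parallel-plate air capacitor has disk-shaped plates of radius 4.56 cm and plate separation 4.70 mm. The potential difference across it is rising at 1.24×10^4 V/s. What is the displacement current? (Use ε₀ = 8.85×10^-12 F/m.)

The field between the plates is E = V/d, so dE/dt = (1.24×10^4)/(4.70×10^-3 m) = 2.638×10^6 V/(m·s).
I_d = ε₀ A (dE/dt) = (8.85×10^-12)(6.533×10^-3)(2.638×10^6) = 1.53×10^-7 A.

1.53×10^-7 A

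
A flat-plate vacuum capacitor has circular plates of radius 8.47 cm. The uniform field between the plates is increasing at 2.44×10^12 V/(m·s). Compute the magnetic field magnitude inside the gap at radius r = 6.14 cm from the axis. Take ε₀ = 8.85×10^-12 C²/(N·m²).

Total displacement current: I_d = ε₀(πR²)(dE/dt) = (8.85×10^-12)(0.02254)(2.44×10^12) = 0.4867 A.
An Ampèrian loop of radius r encloses a fraction (r/R)² of I_d. Then B·2πr = μ₀ I_d (r/R)², giving B = μ₀ I_d r/(2πR²) = 8.33×10^-7 T.

8.33×10^-7 T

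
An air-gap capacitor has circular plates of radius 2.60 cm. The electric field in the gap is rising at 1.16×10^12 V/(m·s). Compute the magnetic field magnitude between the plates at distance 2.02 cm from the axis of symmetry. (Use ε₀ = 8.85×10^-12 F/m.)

1.30×10^-7 T

Through the whole plate area (πR² = 2.124×10^-3 m²), I_d = ε₀ πR² dE/dt = 0.02180 A.
∮B·dl = μ₀ I_d,enc with I_d,enc = I_d r²/R² = 0.01316 A; so B = μ₀ I_d,enc/(2πr) = 1.30×10^-7 T.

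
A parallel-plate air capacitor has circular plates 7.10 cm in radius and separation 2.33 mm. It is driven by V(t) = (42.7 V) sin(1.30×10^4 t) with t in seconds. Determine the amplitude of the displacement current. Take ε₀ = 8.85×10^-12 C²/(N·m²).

3.34×10^-5 A

(dE/dt)_max = V₀ω/d = 2.382×10^8 V/(m·s); ω = 1.30×10^4 rad/s.
I_d,max = ε₀ A (dE/dt)_max = (8.85×10^-12)(0.01584)(2.382×10^8) = 3.34×10^-5 A.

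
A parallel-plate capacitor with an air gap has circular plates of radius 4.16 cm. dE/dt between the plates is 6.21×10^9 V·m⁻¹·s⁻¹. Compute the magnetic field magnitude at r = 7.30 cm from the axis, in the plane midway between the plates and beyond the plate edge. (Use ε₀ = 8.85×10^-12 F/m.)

8.19×10^-10 T

Total displacement current: I_d = ε₀(πR²)(dE/dt) = (8.85×10^-12)(5.437×10^-3)(6.21×10^9) = 2.988×10^-4 A.
For r ≥ R the full I_d is enclosed: B = μ₀ I_d/(2πr) = (4π×10^-7)(2.988×10^-4)/(2π·0.0730) = 8.19×10^-10 T.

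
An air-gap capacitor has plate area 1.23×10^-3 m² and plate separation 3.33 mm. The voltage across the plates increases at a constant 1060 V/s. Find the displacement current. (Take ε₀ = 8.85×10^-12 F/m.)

3.47×10^-9 A

C = ε₀A/d = (8.85×10^-12)(1.23×10^-3)/(3.33×10^-3) = 3.269×10^-12 F.
I_d = C dV/dt = (3.269×10^-12)(1060) = 3.47×10^-9 A.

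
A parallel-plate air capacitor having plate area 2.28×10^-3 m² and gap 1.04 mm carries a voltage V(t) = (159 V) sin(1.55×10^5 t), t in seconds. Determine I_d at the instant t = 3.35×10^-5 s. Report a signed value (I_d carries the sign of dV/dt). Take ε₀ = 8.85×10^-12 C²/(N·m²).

dV/dt = (159)(1.55×10^5)·cos(5.1925) = 1.138×10^7 V/s.
I_d = C dV/dt with C = ε₀A/d = (8.85×10^-12)(2.28×10^-3)/(1.04×10^-3) = 1.940×10^-11 F, so I_d = (1.940×10^-11)(1.138×10^7) = 2.21×10^-4 A.

2.21×10^-4 A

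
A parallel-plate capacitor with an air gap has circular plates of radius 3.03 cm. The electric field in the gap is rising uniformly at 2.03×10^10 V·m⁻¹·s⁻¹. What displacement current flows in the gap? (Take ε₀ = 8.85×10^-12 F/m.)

The displacement current is ε₀ times dΦ_E/dt = ε₀ A dE/dt = (8.85×10^-12)(2.884×10^-3)(2.03×10^10) = 5.18×10^-4 A.

5.18×10^-4 A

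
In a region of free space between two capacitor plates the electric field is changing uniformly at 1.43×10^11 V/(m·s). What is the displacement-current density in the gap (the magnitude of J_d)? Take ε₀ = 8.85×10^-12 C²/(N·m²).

1.27 A/m²

J_d = ε₀ ∂E/∂t, so J_d = 1.27 A/m².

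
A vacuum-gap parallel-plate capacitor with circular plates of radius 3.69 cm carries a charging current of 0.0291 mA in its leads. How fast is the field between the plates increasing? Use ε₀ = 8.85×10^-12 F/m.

By continuity, I_d in the gap equals the 0.0291 mA flowing in the wire.
Then dE/dt = I_d/(ε₀A) = 7.69×10^8 V/(m·s).

7.69×10^8 V/(m·s)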